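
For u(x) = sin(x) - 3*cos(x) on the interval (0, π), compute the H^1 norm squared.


||u||_{H^1(0,π)}^2 = 10*π

u'(x) = 3*sin(x) + cos(x).
Expand u² and (u')² and integrate term by term on (0, π), using: for integers n ≥ 1, ∫_0^π sin²(nx) dx = ∫_0^π cos²(nx) dx = π/2; for n ≠ n', ∫_0^π sin(nx)sin(n'x) dx = ∫_0^π cos(nx)cos(n'x) dx = 0; and by product-to-sum, ∫_0^π sin(nx)cos(n'x) dx = ½∫_0^π [sin((n+n')x) + sin((n−n')x)] dx, which is 0 when n+n' is even and 2n/(n²−n'²) when n+n' is odd (it need not vanish on (0, π)).
  u² squared terms: (-3)²·∫cos(x)² dx = 9·π/2 = 9*π/2;  (1)²·∫sin(x)² dx = 1·π/2 = π/2.
  u² cross terms: 2·(-3)·(1)·∫cos(x)·sin(x) dx = -6·(0) = 0.
  So ∫_0^π u² dx = 9*π/2 + π/2 + 0 = 5*π.
  (u')² squared terms: (3)²·∫sin(x)² dx = 9·π/2 = 9*π/2;  (1)²·∫cos(x)² dx = 1·π/2 = π/2.
  (u')² cross terms: 2·(3)·(1)·∫sin(x)·cos(x) dx = 6·(0) = 0.
  So ∫_0^π (u')² dx = 9*π/2 + π/2 + 0 = 5*π.
||u||_{H^1}^2 = (5*π) + (5*π) = 10*π.


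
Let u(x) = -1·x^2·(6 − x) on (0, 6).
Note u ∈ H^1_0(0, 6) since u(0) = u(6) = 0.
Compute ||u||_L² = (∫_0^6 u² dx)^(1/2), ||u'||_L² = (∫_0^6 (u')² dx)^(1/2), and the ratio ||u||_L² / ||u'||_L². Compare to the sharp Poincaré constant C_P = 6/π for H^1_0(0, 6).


||u||_L² / ||u'||_L² = 3*sqrt(14)/7 < C_P = 6/π.

u(x) = -1·x^2·(6 − x), so u'(x) = 3*x*(x - 4).
u(x) = -1·x^2·(6 − x) vanishes at x = 0 and x = 6, so u ∈ H^1_0(0, 6). Differentiate via the product rule and integrate the resulting polynomials term by term.
  ∫_0^6 u² dx = ∫_0^6 (x^6 - 12*x^5 + 36*x^4) dx. Term by term:
    ∫_0^6 x^6 dx = 279936/7;  ∫_0^6 -12*x^5 dx = -93312;  ∫_0^6 36*x^4 dx = 279936/5.
  Sum: 279936/7 − 93312 + 279936/5 = 93312/35.
  ∫_0^6 (u')² dx = ∫_0^6 (9*x^4 - 72*x^3 + 144*x^2) dx. Term by term:
    ∫_0^6 9*x^4 dx = 69984/5;  ∫_0^6 -72*x^3 dx = -23328;  ∫_0^6 144*x^2 dx = 10368.
  Sum: 69984/5 − 23328 + 10368 = 5184/5.
∫_0^6 u² dx = 93312/35, so ||u||_L² = 216*sqrt(70)/35.
∫_0^6 (u')² dx = 5184/5, so ||u'||_L² = 72*sqrt(5)/5.
Ratio ||u||_L² / ||u'||_L² = 3*sqrt(14)/7.
Sharp Poincaré constant on H^1_0(0, 6) is C_P = L/π = 6/π, achieved by sin(π/6·x).
A polynomial bump cannot attain the sharp Poincaré constant (only the first sine eigenfunction does), so the ratio is strictly less than C_P, consistent with ||u||_L² ≤ C_P ||u'||_L².


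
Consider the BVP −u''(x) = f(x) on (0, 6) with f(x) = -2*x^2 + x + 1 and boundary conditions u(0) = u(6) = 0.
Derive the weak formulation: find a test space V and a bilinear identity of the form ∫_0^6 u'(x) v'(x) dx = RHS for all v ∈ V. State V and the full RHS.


V = H^1_0(0, 6) (so v(0) = v(6) = 0); weak form: ∫_0^6 u'v' dx = ∫_0^6 (-2*x^2 + x + 1) v dx for all v ∈ V.

Multiply both sides by a test function v and integrate from 0 to 6:
  ∫_0^6 −u''(x) v(x) dx = ∫_0^6 f(x) v(x) dx.
Integrate the LHS by parts once:
  ∫_0^6 −u'' v dx = −[u'(x) v(x)]_0^6 + ∫_0^6 u'(x) v'(x) dx.
Thus ∫_0^6 u'(x) v'(x) dx = ∫_0^6 f(x) v(x) dx + [u'(x) v(x)]_0^6.
Choose V so that boundary terms are either known or forced to vanish.
u is Dirichlet: u(0) = u(6) = 0. Let V = H^1_0(0, 6); then v(0) = v(6) = 0, and [u' v]_0^6 = 0.
Weak formulation: find u (satisfying any essential BC) such that ∫_0^6 u'(x) v'(x) dx = ∫_0^6 f v dx for all v ∈ V.
Substituting f(x) = -2*x^2 + x + 1, the right-hand side is ∫_0^6 (-2*x^2 + x + 1) v dx.


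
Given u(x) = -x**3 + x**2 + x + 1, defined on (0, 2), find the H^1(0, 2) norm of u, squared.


||u||_{H^1}^2 = 1976/105

The H^1 norm (squared) on an interval (0, L) is
  ||u||_{H^1}^2 = ∫_0^L u(x)^2 dx + ∫_0^L u'(x)^2 dx.
Compute u'(x) = -3*x**2 + 2*x + 1.
Then u(x)^2 = x**6 - 2*x**5 - x**4 + 3*x**2 + 2*x + 1 and u'(x)^2 = 9*x**4 - 12*x**3 - 2*x**2 + 4*x + 1.
Integrate each monomial from 0 to 2 using ∫_0^2 c·x^n dx = c·2^(n+1)/(n+1):
  ∫_0^2 u(x)^2 dx = ∫_0^2 (x^6 - 2*x^5 - x^4 + 3*x^2 + 2*x + 1) dx. Term by term:
    ∫_0^2 x^6 dx = 128/7;  ∫_0^2 -2*x^5 dx = -64/3;  ∫_0^2 -x^4 dx = -32/5;
    ∫_0^2 3*x^2 dx = 8;  ∫_0^2 2*x dx = 4;  ∫_0^2 1 dx = 2.
  Sum: 128/7 − 64/3 − 32/5 + 8 + 4 + 2 = 478/105.
  ∫_0^2 u'(x)^2 dx = ∫_0^2 (9*x^4 - 12*x^3 - 2*x^2 + 4*x + 1) dx. Term by term:
    ∫_0^2 9*x^4 dx = 288/5;  ∫_0^2 -12*x^3 dx = -48;  ∫_0^2 -2*x^2 dx = -16/3;
    ∫_0^2 4*x dx = 8;  ∫_0^2 1 dx = 2.
  Sum: 288/5 − 48 − 16/3 + 8 + 2 = 214/15.
Adding: ||u||_{H^1}^2 = 478/105 + 214/15 = 1976/105.


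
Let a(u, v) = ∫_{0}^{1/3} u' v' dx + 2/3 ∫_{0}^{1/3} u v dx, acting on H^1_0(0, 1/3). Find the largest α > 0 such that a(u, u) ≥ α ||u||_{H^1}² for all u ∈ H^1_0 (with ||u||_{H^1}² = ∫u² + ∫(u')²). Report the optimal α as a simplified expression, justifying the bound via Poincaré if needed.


α = (2 + 27*π^2)/(3*(1 + 9*π^2))

Coercivity of a(·,·) on H^1_0(0, 1/3) means a(u, u) ≥ α ||u||_{H^1}² for every u ∈ H^1_0.
The interval has length L = 1/3, and Poincaré/coercivity depend only on L. Here a(u, u) = ∫(u')² + (2/3)·∫u².
Here 0 < c = 2/3 < 1. The condition a(u,u) ≥ α||u||_{H^1}² reads (1−α)∫(u')² ≥ (α−c)∫u². Any admissible α is ≤ 1 (rapidly oscillating u have ∫u²/∫(u')² → 0), and α = 1 would force 0 ≥ (1−c)∫u², impossible since c < 1; so 1−α > 0. By the sharp Poincaré inequality on H^1_0 of an interval of length L, ∫(u')² ≥ (π/L)²∫u² with equality for the first sine mode sin(π(x−x₀)/L) (x₀ the left endpoint), so the inequality holds for all u iff (1−α)(π/L)² ≥ α − c, i.e. α ≤ ((π/L)² + c)/((π/L)² + 1) = (1 + c(L/π)²)/(1 + (L/π)²). With (π/L)² = 9*π^2 and c = 2/3, the largest admissible constant is α = ((π/L)² + c)/((π/L)² + 1).
Simplifying, α = (2 + 27*π^2)/(3*(1 + 9*π^2)).


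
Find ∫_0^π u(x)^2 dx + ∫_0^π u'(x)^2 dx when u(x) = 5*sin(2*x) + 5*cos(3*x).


||u||_{H^1(0,π)}^2 = -400 + 375*π/2

u'(x) = -15*sin(3*x) + 10*cos(2*x).
Expand u² and (u')² and integrate term by term on (0, π), using: for integers n ≥ 1, ∫_0^π sin²(nx) dx = ∫_0^π cos²(nx) dx = π/2; for n ≠ n', ∫_0^π sin(nx)sin(n'x) dx = ∫_0^π cos(nx)cos(n'x) dx = 0; and by product-to-sum, ∫_0^π sin(nx)cos(n'x) dx = ½∫_0^π [sin((n+n')x) + sin((n−n')x)] dx, which is 0 when n+n' is even and 2n/(n²−n'²) when n+n' is odd (it need not vanish on (0, π)).
  u² squared terms: (5)²·∫cos(3x)² dx = 25·π/2 = 25*π/2;  (5)²·∫sin(2x)² dx = 25·π/2 = 25*π/2.
  u² cross terms: 2·(5)·(5)·∫cos(3x)·sin(2x) dx = 50·(-4/5) = -40.
  So ∫_0^π u² dx = 25*π/2 + 25*π/2 − 40 = -40 + 25*π.
  (u')² squared terms: (-15)²·∫sin(3x)² dx = 225·π/2 = 225*π/2;  (10)²·∫cos(2x)² dx = 100·π/2 = 50*π.
  (u')² cross terms: 2·(-15)·(10)·∫sin(3x)·cos(2x) dx = -300·(6/5) = -360.
  So ∫_0^π (u')² dx = 225*π/2 + 50*π − 360 = -360 + 325*π/2.
||u||_{H^1}^2 = (-40 + 25*π) + (-360 + 325*π/2) = -400 + 375*π/2.


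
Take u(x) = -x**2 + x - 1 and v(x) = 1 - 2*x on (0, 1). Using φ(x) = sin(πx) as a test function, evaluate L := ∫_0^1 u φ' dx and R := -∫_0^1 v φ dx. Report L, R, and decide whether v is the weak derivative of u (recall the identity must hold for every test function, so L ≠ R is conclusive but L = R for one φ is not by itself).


LHS = 0, RHS = 0. Yes, v = u' weakly.

u(x) = -x**2 + x - 1, classical derivative u'(x) = 1 - 2*x.
φ(x) = sin(πx), so φ'(x) = π*cos(π*x).
Note φ(0) = φ(1) = 0, so the boundary term u·φ vanishes.
LHS = ∫_0^1 u(x) φ'(x) dx = ∫_0^1 (-π*x^2*cos(π*x) + π*x*cos(π*x) - π*cos(π*x)) dx. Term by term:
  ∫_0^1 -π*cos(π*x) dx = 0;  ∫_0^1 π*x*cos(π*x) dx = -2/π;  ∫_0^1 -π*x^2*cos(π*x) dx = 2/π.
Sum: 0 − 2/π + 2/π = 0.
So LHS = 0.
∫_0^1 v(x) φ(x) dx = ∫_0^1 (-2*x*sin(π*x) + sin(π*x)) dx. Term by term:
  ∫_0^1 -2*x*sin(π*x) dx = -2/π;  ∫_0^1 sin(π*x) dx = 2/π.
Sum: -2/π + 2/π = 0.
So RHS = -∫_0^1 v(x) φ(x) dx = 0.
LHS = RHS, so the identity holds for this test φ.
Moreover u is smooth here and v(x) = u'(x) = 1 - 2*x pointwise, so the identity holds for every test function. Hence v is the weak derivative of u.


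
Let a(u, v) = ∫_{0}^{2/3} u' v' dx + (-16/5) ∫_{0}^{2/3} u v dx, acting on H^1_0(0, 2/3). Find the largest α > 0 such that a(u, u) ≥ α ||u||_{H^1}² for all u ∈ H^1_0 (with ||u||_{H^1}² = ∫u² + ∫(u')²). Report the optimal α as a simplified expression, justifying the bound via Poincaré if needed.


α = (-64 + 45*π^2)/(5*(4 + 9*π^2))

Coercivity of a(·,·) on H^1_0(0, 2/3) means a(u, u) ≥ α ||u||_{H^1}² for every u ∈ H^1_0.
The interval has length L = 2/3, and Poincaré/coercivity depend only on L. Here a(u, u) = ∫(u')² + (-16/5)·∫u².
Here c = -16/5 < 0 with |c| < (π/L)² = 9*π^2/4, so coercivity still holds. The condition a(u,u) ≥ α||u||_{H^1}² reads (1−α)∫(u')² ≥ (α−c)∫u². Any admissible α is ≤ 1 (rapidly oscillating u have ∫u²/∫(u')² → 0), and α = 1 would force 0 ≥ (1−c)∫u², impossible since c < 1; so 1−α > 0. By the sharp Poincaré inequality on H^1_0 of an interval of length L, ∫(u')² ≥ (π/L)²∫u² with equality for the first sine mode sin(π(x−x₀)/L) (x₀ the left endpoint), so the inequality holds for all u iff (1−α)(π/L)² ≥ α − c, i.e. α ≤ ((π/L)² + c)/((π/L)² + 1) = (1 + c(L/π)²)/(1 + (L/π)²). (Direct route, valid since c ≤ 0: Poincaré gives c∫u² ≥ c(L/π)²∫(u')², so a(u,u) ≥ (1 + c(L/π)²)∫(u')², while ||u||_{H^1}² ≤ (1 + (L/π)²)∫(u')²; dividing yields the same α.) With (π/L)² = 9*π^2/4 and c = -16/5, the largest admissible constant is α = ((π/L)² + c)/((π/L)² + 1).
Simplifying, α = (-64 + 45*π^2)/(5*(4 + 9*π^2)).


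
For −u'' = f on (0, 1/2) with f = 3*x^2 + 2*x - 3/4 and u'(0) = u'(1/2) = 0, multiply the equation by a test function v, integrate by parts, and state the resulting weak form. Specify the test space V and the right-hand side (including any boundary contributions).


V = H^1(0, 1/2) (no boundary constraint on v; u is determined up to an additive constant); weak form: ∫_0^1/2 u'v' dx = ∫_0^1/2 (3*x^2 + 2*x - 3/4) v dx for all v ∈ V.

Multiply both sides by a test function v and integrate from 0 to 1/2:
  ∫_0^1/2 −u''(x) v(x) dx = ∫_0^1/2 f(x) v(x) dx.
Integrate the LHS by parts once:
  ∫_0^1/2 −u'' v dx = −[u'(x) v(x)]_0^1/2 + ∫_0^1/2 u'(x) v'(x) dx.
Thus ∫_0^1/2 u'(x) v'(x) dx = ∫_0^1/2 f(x) v(x) dx + [u'(x) v(x)]_0^1/2.
Choose V so that boundary terms are either known or forced to vanish.
u has homogeneous Neumann: u'(0) = u'(1/2) = 0. So [u' v]_0^1/2 = 0·v(1/2) − 0·v(0) = 0 for any v; take V = H^1(0, 1/2).
Weak formulation: find u (satisfying any essential BC) such that ∫_0^1/2 u'(x) v'(x) dx = ∫_0^1/2 f v dx for all v ∈ V (homogeneous Neumann, so boundary terms vanish).
Substituting f(x) = 3*x^2 + 2*x - 3/4, the right-hand side is ∫_0^1/2 (3*x^2 + 2*x - 3/4) v dx.
Compatibility check (pure Neumann): taking v ≡ 1 ∈ V gives 0 = ∫_0^1/2 f dx + (0) − (0), i.e. ∫_0^1/2 f dx must equal u'(0) − u'(1/2) = 0. Indeed ∫_0^1/2 (3*x^2 + 2*x - 3/4) dx = 0, so the data are compatible. The solution is then unique only up to an additive constant (fix it e.g. by requiring ∫_0^1/2 u dx = 0).


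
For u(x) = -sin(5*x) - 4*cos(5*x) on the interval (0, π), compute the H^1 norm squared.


||u||_{H^1(0,π)}^2 = 221*π

u'(x) = 20*sin(5*x) - 5*cos(5*x).
Expand u² and (u')² and integrate term by term on (0, π), using: for integers n ≥ 1, ∫_0^π sin²(nx) dx = ∫_0^π cos²(nx) dx = π/2; for n ≠ n', ∫_0^π sin(nx)sin(n'x) dx = ∫_0^π cos(nx)cos(n'x) dx = 0; and by product-to-sum, ∫_0^π sin(nx)cos(n'x) dx = ½∫_0^π [sin((n+n')x) + sin((n−n')x)] dx, which is 0 when n+n' is even and 2n/(n²−n'²) when n+n' is odd (it need not vanish on (0, π)).
  u² squared terms: (-1)²·∫sin(5x)² dx = 1·π/2 = π/2;  (-4)²·∫cos(5x)² dx = 16·π/2 = 8*π.
  u² cross terms: 2·(-1)·(-4)·∫sin(5x)·cos(5x) dx = 8·(0) = 0.
  So ∫_0^π u² dx = π/2 + 8*π + 0 = 17*π/2.
  (u')² squared terms: (-5)²·∫cos(5x)² dx = 25·π/2 = 25*π/2;  (20)²·∫sin(5x)² dx = 400·π/2 = 200*π.
  (u')² cross terms: 2·(-5)·(20)·∫cos(5x)·sin(5x) dx = -200·(0) = 0.
  So ∫_0^π (u')² dx = 25*π/2 + 200*π + 0 = 425*π/2.
||u||_{H^1}^2 = (17*π/2) + (425*π/2) = 221*π.


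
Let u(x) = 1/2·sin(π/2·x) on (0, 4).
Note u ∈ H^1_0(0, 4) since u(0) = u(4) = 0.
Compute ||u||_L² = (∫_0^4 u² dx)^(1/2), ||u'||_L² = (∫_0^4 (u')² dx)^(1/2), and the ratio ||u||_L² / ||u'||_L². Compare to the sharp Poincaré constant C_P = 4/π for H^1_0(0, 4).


||u||_L² / ||u'||_L² = 2/π < C_P = 4/π.

u(x) = 1/2·sin(π/2·x), so u'(x) = π*cos(π*x/2)/4.
Writing u(x) = A·sin(kπx/L) with A = 1/2 and k = 2, use ∫_0^L sin²(kπx/L) dx = L/2 and ∫_0^L cos²(kπx/L) dx = L/2.
u² = 1/4·sin²(π/2·x) and (u')² = π^2/16·cos²(π/2·x), and each of sin², cos² integrates to L/2 = 2 over (0, 4).
∫_0^4 u² dx = 1/2, so ||u||_L² = sqrt(2)/2.
∫_0^4 (u')² dx = π^2/8, so ||u'||_L² = sqrt(2)*π/4.
Ratio ||u||_L² / ||u'||_L² = 2/π.
Sharp Poincaré constant on H^1_0(0, 4) is C_P = L/π = 4/π, achieved by sin(π/4·x).
This is the k = 2 harmonic; the ratio L/(kπ) is strictly less than C_P = L/π, consistent with the sharp inequality ||u||_L² ≤ C_P ||u'||_L².


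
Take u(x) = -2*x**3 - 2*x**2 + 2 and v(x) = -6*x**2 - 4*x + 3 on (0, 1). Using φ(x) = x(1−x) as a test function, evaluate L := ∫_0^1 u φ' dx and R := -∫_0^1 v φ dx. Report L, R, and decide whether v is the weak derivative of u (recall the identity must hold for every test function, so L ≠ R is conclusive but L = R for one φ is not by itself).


LHS = 19/30, RHS = 2/15. No, v is not the weak derivative of u.

u(x) = -2*x**3 - 2*x**2 + 2, classical derivative u'(x) = -6*x**2 - 4*x.
φ(x) = x(1−x), so φ'(x) = 1 - 2*x.
Note φ(0) = φ(1) = 0, so the boundary term u·φ vanishes.
LHS = ∫_0^1 u(x) φ'(x) dx = ∫_0^1 (4*x^4 + 2*x^3 - 2*x^2 - 4*x + 2) dx. Term by term:
  ∫_0^1 4*x^4 dx = 4/5;  ∫_0^1 2*x^3 dx = 1/2;  ∫_0^1 -2*x^2 dx = -2/3;
  ∫_0^1 -4*x dx = -2;  ∫_0^1 2 dx = 2.
Sum: 4/5 + 1/2 − 2/3 − 2 + 2 = 19/30.
So LHS = 19/30.
∫_0^1 v(x) φ(x) dx = ∫_0^1 (6*x^4 - 2*x^3 - 7*x^2 + 3*x) dx. Term by term:
  ∫_0^1 6*x^4 dx = 6/5;  ∫_0^1 -2*x^3 dx = -1/2;  ∫_0^1 -7*x^2 dx = -7/3;
  ∫_0^1 3*x dx = 3/2.
Sum: 6/5 − 1/2 − 7/3 + 3/2 = -2/15.
So RHS = -∫_0^1 v(x) φ(x) dx = 2/15.
LHS − RHS = 1/2 ≠ 0, so the identity fails.
(For a valid weak derivative the identity must hold for EVERY test function, in particular this one. The failure shows v is NOT the weak derivative of u.)
Correct weak derivative would be u'(x) = -6*x**2 - 4*x.


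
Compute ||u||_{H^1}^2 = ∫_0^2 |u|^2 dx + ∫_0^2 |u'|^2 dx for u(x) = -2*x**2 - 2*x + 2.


||u||_{H^1}^2 = 608/5

The H^1 norm (squared) on an interval (0, L) is
  ||u||_{H^1}^2 = ∫_0^L u(x)^2 dx + ∫_0^L u'(x)^2 dx.
Compute u'(x) = -4*x - 2.
Then u(x)^2 = 4*x**4 + 8*x**3 - 4*x**2 - 8*x + 4 and u'(x)^2 = 16*x**2 + 16*x + 4.
Integrate each monomial from 0 to 2 using ∫_0^2 c·x^n dx = c·2^(n+1)/(n+1):
  ∫_0^2 u(x)^2 dx = ∫_0^2 (4*x^4 + 8*x^3 - 4*x^2 - 8*x + 4) dx. Term by term:
    ∫_0^2 4*x^4 dx = 128/5;  ∫_0^2 8*x^3 dx = 32;  ∫_0^2 -4*x^2 dx = -32/3;
    ∫_0^2 -8*x dx = -16;  ∫_0^2 4 dx = 8.
  Sum: 128/5 + 32 − 32/3 − 16 + 8 = 584/15.
  ∫_0^2 u'(x)^2 dx = ∫_0^2 (16*x^2 + 16*x + 4) dx. Term by term:
    ∫_0^2 16*x^2 dx = 128/3;  ∫_0^2 16*x dx = 32;  ∫_0^2 4 dx = 8.
  Sum: 128/3 + 32 + 8 = 248/3.
Adding: ||u||_{H^1}^2 = 584/15 + 248/3 = 608/5.


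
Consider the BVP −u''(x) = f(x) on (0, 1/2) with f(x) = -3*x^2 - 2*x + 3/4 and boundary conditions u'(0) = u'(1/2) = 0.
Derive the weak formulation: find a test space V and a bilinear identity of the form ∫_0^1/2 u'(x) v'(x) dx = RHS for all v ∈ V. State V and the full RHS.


V = H^1(0, 1/2) (no boundary constraint on v; u is determined up to an additive constant); weak form: ∫_0^1/2 u'v' dx = ∫_0^1/2 (-3*x^2 - 2*x + 3/4) v dx for all v ∈ V.

Multiply both sides by a test function v and integrate from 0 to 1/2:
  ∫_0^1/2 −u''(x) v(x) dx = ∫_0^1/2 f(x) v(x) dx.
Integrate the LHS by parts once:
  ∫_0^1/2 −u'' v dx = −[u'(x) v(x)]_0^1/2 + ∫_0^1/2 u'(x) v'(x) dx.
Thus ∫_0^1/2 u'(x) v'(x) dx = ∫_0^1/2 f(x) v(x) dx + [u'(x) v(x)]_0^1/2.
Choose V so that boundary terms are either known or forced to vanish.
u has homogeneous Neumann: u'(0) = u'(1/2) = 0. So [u' v]_0^1/2 = 0·v(1/2) − 0·v(0) = 0 for any v; take V = H^1(0, 1/2).
Weak formulation: find u (satisfying any essential BC) such that ∫_0^1/2 u'(x) v'(x) dx = ∫_0^1/2 f v dx for all v ∈ V (homogeneous Neumann, so boundary terms vanish).
Substituting f(x) = -3*x^2 - 2*x + 3/4, the right-hand side is ∫_0^1/2 (-3*x^2 - 2*x + 3/4) v dx.
Compatibility check (pure Neumann): taking v ≡ 1 ∈ V gives 0 = ∫_0^1/2 f dx + (0) − (0), i.e. ∫_0^1/2 f dx must equal u'(0) − u'(1/2) = 0. Indeed ∫_0^1/2 (-3*x^2 - 2*x + 3/4) dx = 0, so the data are compatible. The solution is then unique only up to an additive constant (fix it e.g. by requiring ∫_0^1/2 u dx = 0).


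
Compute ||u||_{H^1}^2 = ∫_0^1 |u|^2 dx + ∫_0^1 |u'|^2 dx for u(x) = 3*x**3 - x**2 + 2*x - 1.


||u||_{H^1}^2 = 4603/210

The H^1 norm (squared) on an interval (0, L) is
  ||u||_{H^1}^2 = ∫_0^L u(x)^2 dx + ∫_0^L u'(x)^2 dx.
Compute u'(x) = 9*x**2 - 2*x + 2.
Then u(x)^2 = 9*x**6 - 6*x**5 + 13*x**4 - 10*x**3 + 6*x**2 - 4*x + 1 and u'(x)^2 = 81*x**4 - 36*x**3 + 40*x**2 - 8*x + 4.
Integrate each monomial from 0 to 1 using ∫_0^1 c·x^n dx = c·1^(n+1)/(n+1):
  ∫_0^1 u(x)^2 dx = ∫_0^1 (9*x^6 - 6*x^5 + 13*x^4 - 10*x^3 + 6*x^2 - 4*x + 1) dx. Term by term:
    ∫_0^1 9*x^6 dx = 9/7;  ∫_0^1 -6*x^5 dx = -1;  ∫_0^1 13*x^4 dx = 13/5;
    ∫_0^1 -10*x^3 dx = -5/2;  ∫_0^1 6*x^2 dx = 2;  ∫_0^1 -4*x dx = -2;
    ∫_0^1 1 dx = 1.
  Sum: 9/7 − 1 + 13/5 − 5/2 + 2 − 2 + 1 = 97/70.
  ∫_0^1 u'(x)^2 dx = ∫_0^1 (81*x^4 - 36*x^3 + 40*x^2 - 8*x + 4) dx. Term by term:
    ∫_0^1 81*x^4 dx = 81/5;  ∫_0^1 -36*x^3 dx = -9;  ∫_0^1 40*x^2 dx = 40/3;
    ∫_0^1 -8*x dx = -4;  ∫_0^1 4 dx = 4.
  Sum: 81/5 − 9 + 40/3 − 4 + 4 = 308/15.
Adding: ||u||_{H^1}^2 = 97/70 + 308/15 = 4603/210.


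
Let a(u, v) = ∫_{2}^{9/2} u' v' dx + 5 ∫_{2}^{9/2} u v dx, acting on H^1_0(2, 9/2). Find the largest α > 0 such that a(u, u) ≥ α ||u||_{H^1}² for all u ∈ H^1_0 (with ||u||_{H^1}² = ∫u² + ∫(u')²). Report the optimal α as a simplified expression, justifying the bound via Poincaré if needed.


α = 1

Coercivity of a(·,·) on H^1_0(2, 9/2) means a(u, u) ≥ α ||u||_{H^1}² for every u ∈ H^1_0.
The interval has length L = 5/2, and Poincaré/coercivity depend only on L. Here a(u, u) = ∫(u')² + (5)·∫u².
Here c = 5 ≥ 1, so a(u,u) = ∫(u')² + c∫u² ≥ ∫(u')² + ∫u² = ||u||_{H^1}², i.e. α = 1 works. No larger α is possible: a(u,u) ≥ α||u||_{H^1}² means (1−α)∫(u')² ≥ (α−c)∫u², and for the modes u_n = sin(nπ(x−x₀)/L) (x₀ the left endpoint) one has ∫u_n²/∫(u_n')² = (L/(nπ))² → 0, so a(u_n,u_n)/||u_n||_{H^1}² → 1. Hence the optimal constant is α = 1.
Therefore α = 1.


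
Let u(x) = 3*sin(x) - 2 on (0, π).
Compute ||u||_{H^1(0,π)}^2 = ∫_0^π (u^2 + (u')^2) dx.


||u||_{H^1(0,π)}^2 = -24 + 13*π

u'(x) = 3*cos(x).
Expand u² and (u')² and integrate term by term on (0, π), using: for integers n ≥ 1, ∫_0^π sin²(nx) dx = ∫_0^π cos²(nx) dx = π/2; for n ≠ n', ∫_0^π sin(nx)sin(n'x) dx = ∫_0^π cos(nx)cos(n'x) dx = 0; and by product-to-sum, ∫_0^π sin(nx)cos(n'x) dx = ½∫_0^π [sin((n+n')x) + sin((n−n')x)] dx, which is 0 when n+n' is even and 2n/(n²−n'²) when n+n' is odd (it need not vanish on (0, π)). For the constant mode: ∫_0^π 1 dx = π, ∫_0^π cos(nx) dx = 0, ∫_0^π sin(nx) dx = (1−(−1)^n)/n.
  u² squared terms: (-2)²·∫1 dx = 4·π = 4*π;  (3)²·∫sin(x)² dx = 9·π/2 = 9*π/2.
  u² cross terms: 2·(-2)·(3)·∫1·sin(x) dx = -12·(2) = -24.
  So ∫_0^π u² dx = 4*π + 9*π/2 − 24 = -24 + 17*π/2.
  (u')² squared terms: (3)²·∫cos(x)² dx = 9·π/2 = 9*π/2.
  So ∫_0^π (u')² dx = 9*π/2.
||u||_{H^1}^2 = (-24 + 17*π/2) + (9*π/2) = -24 + 13*π.


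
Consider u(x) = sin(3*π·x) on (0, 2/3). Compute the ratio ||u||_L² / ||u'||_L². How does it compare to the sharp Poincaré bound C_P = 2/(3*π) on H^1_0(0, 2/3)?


||u||_L² / ||u'||_L² = 1/(3*π) < C_P = 2/(3*π).

u(x) = sin(3*π·x), so u'(x) = 3*π*cos(3*π*x).
Writing u(x) = A·sin(kπx/L) with A = 1 and k = 2, use ∫_0^L sin²(kπx/L) dx = L/2 and ∫_0^L cos²(kπx/L) dx = L/2.
u² = 1·sin²(3*π·x) and (u')² = 9*π^2·cos²(3*π·x), and each of sin², cos² integrates to L/2 = 1/3 over (0, 2/3).
∫_0^2/3 u² dx = 1/3, so ||u||_L² = sqrt(3)/3.
∫_0^2/3 (u')² dx = 3*π^2, so ||u'||_L² = sqrt(3)*π.
Ratio ||u||_L² / ||u'||_L² = 1/(3*π).
Sharp Poincaré constant on H^1_0(0, 2/3) is C_P = L/π = 2/(3*π), achieved by sin(3*π/2·x).
This is the k = 2 harmonic; the ratio L/(kπ) is strictly less than C_P = L/π, consistent with the sharp inequality ||u||_L² ≤ C_P ||u'||_L².


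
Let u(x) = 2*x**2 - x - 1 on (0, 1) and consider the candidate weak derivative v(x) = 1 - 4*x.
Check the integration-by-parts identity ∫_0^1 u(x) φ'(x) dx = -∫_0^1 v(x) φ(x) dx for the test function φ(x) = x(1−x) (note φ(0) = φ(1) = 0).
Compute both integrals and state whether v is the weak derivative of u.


LHS = -1/6, RHS = 1/6. No, v is not the weak derivative of u.

u(x) = 2*x**2 - x - 1, classical derivative u'(x) = 4*x - 1.
φ(x) = x(1−x), so φ'(x) = 1 - 2*x.
Note φ(0) = φ(1) = 0, so the boundary term u·φ vanishes.
LHS = ∫_0^1 u(x) φ'(x) dx = ∫_0^1 (-4*x^3 + 4*x^2 + x - 1) dx. Term by term:
  ∫_0^1 -4*x^3 dx = -1;  ∫_0^1 4*x^2 dx = 4/3;  ∫_0^1 x dx = 1/2;
  ∫_0^1 -1 dx = -1.
Sum: -1 + 4/3 + 1/2 − 1 = -1/6.
So LHS = -1/6.
∫_0^1 v(x) φ(x) dx = ∫_0^1 (4*x^3 - 5*x^2 + x) dx. Term by term:
  ∫_0^1 4*x^3 dx = 1;  ∫_0^1 -5*x^2 dx = -5/3;  ∫_0^1 x dx = 1/2.
Sum: 1 − 5/3 + 1/2 = -1/6.
So RHS = -∫_0^1 v(x) φ(x) dx = 1/6.
LHS − RHS = -1/3 ≠ 0, so the identity fails.
(For a valid weak derivative the identity must hold for EVERY test function, in particular this one. The failure shows v is NOT the weak derivative of u.)
Correct weak derivative would be u'(x) = 4*x - 1.


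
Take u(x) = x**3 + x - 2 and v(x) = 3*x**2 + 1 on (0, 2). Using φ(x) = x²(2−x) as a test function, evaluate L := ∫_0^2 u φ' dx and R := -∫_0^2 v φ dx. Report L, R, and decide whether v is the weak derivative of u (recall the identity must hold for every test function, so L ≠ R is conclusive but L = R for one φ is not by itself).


LHS = -116/15, RHS = -116/15. Yes, v = u' weakly.

u(x) = x**3 + x - 2, classical derivative u'(x) = 3*x**2 + 1.
φ(x) = x²(2−x), so φ'(x) = x*(4 - 3*x).
Note φ(0) = φ(2) = 0, so the boundary term u·φ vanishes.
LHS = ∫_0^2 u(x) φ'(x) dx = ∫_0^2 (-3*x^5 + 4*x^4 - 3*x^3 + 10*x^2 - 8*x) dx. Term by term:
  ∫_0^2 -3*x^5 dx = -32;  ∫_0^2 4*x^4 dx = 128/5;  ∫_0^2 -3*x^3 dx = -12;
  ∫_0^2 10*x^2 dx = 80/3;  ∫_0^2 -8*x dx = -16.
Sum: -32 + 128/5 − 12 + 80/3 − 16 = -116/15.
So LHS = -116/15.
∫_0^2 v(x) φ(x) dx = ∫_0^2 (-3*x^5 + 6*x^4 - x^3 + 2*x^2) dx. Term by term:
  ∫_0^2 -3*x^5 dx = -32;  ∫_0^2 6*x^4 dx = 192/5;  ∫_0^2 -x^3 dx = -4;
  ∫_0^2 2*x^2 dx = 16/3.
Sum: -32 + 192/5 − 4 + 16/3 = 116/15.
So RHS = -∫_0^2 v(x) φ(x) dx = -116/15.
LHS = RHS, so the identity holds for this test φ.
Moreover u is smooth here and v(x) = u'(x) = 3*x**2 + 1 pointwise, so the identity holds for every test function. Hence v is the weak derivative of u.


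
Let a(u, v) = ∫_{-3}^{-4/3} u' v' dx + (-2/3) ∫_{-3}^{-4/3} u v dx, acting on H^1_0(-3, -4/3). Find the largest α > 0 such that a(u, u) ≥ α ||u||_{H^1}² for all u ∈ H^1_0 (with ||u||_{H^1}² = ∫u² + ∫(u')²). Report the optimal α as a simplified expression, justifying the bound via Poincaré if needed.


α = (-50 + 27*π^2)/(3*(25 + 9*π^2))

Coercivity of a(·,·) on H^1_0(-3, -4/3) means a(u, u) ≥ α ||u||_{H^1}² for every u ∈ H^1_0.
The interval has length L = 5/3, and Poincaré/coercivity depend only on L. Here a(u, u) = ∫(u')² + (-2/3)·∫u².
Here c = -2/3 < 0 with |c| < (π/L)² = 9*π^2/25, so coercivity still holds. The condition a(u,u) ≥ α||u||_{H^1}² reads (1−α)∫(u')² ≥ (α−c)∫u². Any admissible α is ≤ 1 (rapidly oscillating u have ∫u²/∫(u')² → 0), and α = 1 would force 0 ≥ (1−c)∫u², impossible since c < 1; so 1−α > 0. By the sharp Poincaré inequality on H^1_0 of an interval of length L, ∫(u')² ≥ (π/L)²∫u² with equality for the first sine mode sin(π(x−x₀)/L) (x₀ the left endpoint), so the inequality holds for all u iff (1−α)(π/L)² ≥ α − c, i.e. α ≤ ((π/L)² + c)/((π/L)² + 1) = (1 + c(L/π)²)/(1 + (L/π)²). (Direct route, valid since c ≤ 0: Poincaré gives c∫u² ≥ c(L/π)²∫(u')², so a(u,u) ≥ (1 + c(L/π)²)∫(u')², while ||u||_{H^1}² ≤ (1 + (L/π)²)∫(u')²; dividing yields the same α.) With (π/L)² = 9*π^2/25 and c = -2/3, the largest admissible constant is α = ((π/L)² + c)/((π/L)² + 1).
Simplifying, α = (-50 + 27*π^2)/(3*(25 + 9*π^2)).


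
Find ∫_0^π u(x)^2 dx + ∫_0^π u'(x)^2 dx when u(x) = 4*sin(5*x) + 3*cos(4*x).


||u||_{H^1(0,π)}^2 = 1360/3 + 569*π/2

u'(x) = -12*sin(4*x) + 20*cos(5*x).
Expand u² and (u')² and integrate term by term on (0, π), using: for integers n ≥ 1, ∫_0^π sin²(nx) dx = ∫_0^π cos²(nx) dx = π/2; for n ≠ n', ∫_0^π sin(nx)sin(n'x) dx = ∫_0^π cos(nx)cos(n'x) dx = 0; and by product-to-sum, ∫_0^π sin(nx)cos(n'x) dx = ½∫_0^π [sin((n+n')x) + sin((n−n')x)] dx, which is 0 when n+n' is even and 2n/(n²−n'²) when n+n' is odd (it need not vanish on (0, π)).
  u² squared terms: (3)²·∫cos(4x)² dx = 9·π/2 = 9*π/2;  (4)²·∫sin(5x)² dx = 16·π/2 = 8*π.
  u² cross terms: 2·(3)·(4)·∫cos(4x)·sin(5x) dx = 24·(10/9) = 80/3.
  So ∫_0^π u² dx = 9*π/2 + 8*π + 80/3 = 80/3 + 25*π/2.
  (u')² squared terms: (-12)²·∫sin(4x)² dx = 144·π/2 = 72*π;  (20)²·∫cos(5x)² dx = 400·π/2 = 200*π.
  (u')² cross terms: 2·(-12)·(20)·∫sin(4x)·cos(5x) dx = -480·(-8/9) = 1280/3.
  So ∫_0^π (u')² dx = 72*π + 200*π + 1280/3 = 1280/3 + 272*π.
||u||_{H^1}^2 = (80/3 + 25*π/2) + (1280/3 + 272*π) = 1360/3 + 569*π/2.


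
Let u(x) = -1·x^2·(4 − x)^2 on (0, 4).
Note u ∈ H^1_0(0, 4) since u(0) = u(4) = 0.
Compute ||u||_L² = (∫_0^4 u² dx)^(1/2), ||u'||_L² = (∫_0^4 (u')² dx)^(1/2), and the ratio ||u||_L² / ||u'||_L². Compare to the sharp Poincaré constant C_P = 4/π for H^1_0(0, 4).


||u||_L² / ||u'||_L² = 2*sqrt(3)/3 < C_P = 4/π.

u(x) = -1·x^2·(4 − x)^2, so u'(x) = 4*x*(-x^2 + 6*x - 8).
u(x) = -1·x^2·(4 − x)^2 vanishes at x = 0 and x = 4, so u ∈ H^1_0(0, 4). Differentiate via the product rule and integrate the resulting polynomials term by term.
  ∫_0^4 u² dx = ∫_0^4 (x^8 - 16*x^7 + 96*x^6 - 256*x^5 + 256*x^4) dx. Term by term:
    ∫_0^4 x^8 dx = 262144/9;  ∫_0^4 -16*x^7 dx = -131072;  ∫_0^4 96*x^6 dx = 1572864/7;
    ∫_0^4 -256*x^5 dx = -524288/3;  ∫_0^4 256*x^4 dx = 262144/5.
  Sum: 262144/9 − 131072 + 1572864/7 − 524288/3 + 262144/5 = 131072/315.
  ∫_0^4 (u')² dx = ∫_0^4 (16*x^6 - 192*x^5 + 832*x^4 - 1536*x^3 + 1024*x^2) dx. Term by term:
    ∫_0^4 16*x^6 dx = 262144/7;  ∫_0^4 -192*x^5 dx = -131072;  ∫_0^4 832*x^4 dx = 851968/5;
    ∫_0^4 -1536*x^3 dx = -98304;  ∫_0^4 1024*x^2 dx = 65536/3.
  Sum: 262144/7 − 131072 + 851968/5 − 98304 + 65536/3 = 32768/105.
∫_0^4 u² dx = 131072/315, so ||u||_L² = 256*sqrt(70)/105.
∫_0^4 (u')² dx = 32768/105, so ||u'||_L² = 128*sqrt(210)/105.
Ratio ||u||_L² / ||u'||_L² = 2*sqrt(3)/3.
Sharp Poincaré constant on H^1_0(0, 4) is C_P = L/π = 4/π, achieved by sin(π/4·x).
A polynomial bump cannot attain the sharp Poincaré constant (only the first sine eigenfunction does), so the ratio is strictly less than C_P, consistent with ||u||_L² ≤ C_P ||u'||_L².


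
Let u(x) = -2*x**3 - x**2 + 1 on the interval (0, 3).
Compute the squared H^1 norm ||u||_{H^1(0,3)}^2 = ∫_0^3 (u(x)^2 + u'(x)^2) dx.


||u||_{H^1}^2 = 138597/35

The H^1 norm (squared) on an interval (0, L) is
  ||u||_{H^1}^2 = ∫_0^L u(x)^2 dx + ∫_0^L u'(x)^2 dx.
Compute u'(x) = -6*x**2 - 2*x.
Then u(x)^2 = 4*x**6 + 4*x**5 + x**4 - 4*x**3 - 2*x**2 + 1 and u'(x)^2 = 36*x**4 + 24*x**3 + 4*x**2.
Integrate each monomial from 0 to 3 using ∫_0^3 c·x^n dx = c·3^(n+1)/(n+1):
  ∫_0^3 u(x)^2 dx = ∫_0^3 (4*x^6 + 4*x^5 + x^4 - 4*x^3 - 2*x^2 + 1) dx. Term by term:
    ∫_0^3 4*x^6 dx = 8748/7;  ∫_0^3 4*x^5 dx = 486;  ∫_0^3 x^4 dx = 243/5;
    ∫_0^3 -4*x^3 dx = -81;  ∫_0^3 -2*x^2 dx = -18;  ∫_0^3 1 dx = 3.
  Sum: 8748/7 + 486 + 243/5 − 81 − 18 + 3 = 59091/35.
  ∫_0^3 u'(x)^2 dx = ∫_0^3 (36*x^4 + 24*x^3 + 4*x^2) dx. Term by term:
    ∫_0^3 36*x^4 dx = 8748/5;  ∫_0^3 24*x^3 dx = 486;  ∫_0^3 4*x^2 dx = 36.
  Sum: 8748/5 + 486 + 36 = 11358/5.
Adding: ||u||_{H^1}^2 = 59091/35 + 11358/5 = 138597/35.


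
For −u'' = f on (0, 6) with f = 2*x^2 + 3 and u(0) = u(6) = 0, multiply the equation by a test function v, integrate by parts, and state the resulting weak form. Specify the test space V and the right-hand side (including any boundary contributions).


V = H^1_0(0, 6) (so v(0) = v(6) = 0); weak form: ∫_0^6 u'v' dx = ∫_0^6 (2*x^2 + 3) v dx for all v ∈ V.

Multiply both sides by a test function v and integrate from 0 to 6:
  ∫_0^6 −u''(x) v(x) dx = ∫_0^6 f(x) v(x) dx.
Integrate the LHS by parts once:
  ∫_0^6 −u'' v dx = −[u'(x) v(x)]_0^6 + ∫_0^6 u'(x) v'(x) dx.
Thus ∫_0^6 u'(x) v'(x) dx = ∫_0^6 f(x) v(x) dx + [u'(x) v(x)]_0^6.
Choose V so that boundary terms are either known or forced to vanish.
u is Dirichlet: u(0) = u(6) = 0. Let V = H^1_0(0, 6); then v(0) = v(6) = 0, and [u' v]_0^6 = 0.
Weak formulation: find u (satisfying any essential BC) such that ∫_0^6 u'(x) v'(x) dx = ∫_0^6 f v dx for all v ∈ V.
Substituting f(x) = 2*x^2 + 3, the right-hand side is ∫_0^6 (2*x^2 + 3) v dx.


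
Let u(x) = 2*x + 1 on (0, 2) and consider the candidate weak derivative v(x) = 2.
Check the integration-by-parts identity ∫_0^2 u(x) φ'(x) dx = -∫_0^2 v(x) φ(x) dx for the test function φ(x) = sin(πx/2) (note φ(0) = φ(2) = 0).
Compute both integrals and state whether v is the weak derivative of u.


LHS = -8/π, RHS = -8/π. Yes, v = u' weakly.

u(x) = 2*x + 1, classical derivative u'(x) = 2.
φ(x) = sin(πx/2), so φ'(x) = π*cos(π*x/2)/2.
Note φ(0) = φ(2) = 0, so the boundary term u·φ vanishes.
LHS = ∫_0^2 u(x) φ'(x) dx = ∫_0^2 (π*x*cos(π*x/2) + π*cos(π*x/2)/2) dx. Term by term:
  ∫_0^2 π*cos(π*x/2)/2 dx = 0;  ∫_0^2 π*x*cos(π*x/2) dx = -8/π.
Sum: 0 − 8/π = -8/π.
So LHS = -8/π.
∫_0^2 v(x) φ(x) dx = ∫_0^2 (2*sin(π*x/2)) dx. Term by term:
  ∫_0^2 2*sin(π*x/2) dx = 8/π.
So RHS = -∫_0^2 v(x) φ(x) dx = -8/π.
LHS = RHS, so the identity holds for this test φ.
Moreover u is smooth here and v(x) = u'(x) = 2 pointwise, so the identity holds for every test function. Hence v is the weak derivative of u.


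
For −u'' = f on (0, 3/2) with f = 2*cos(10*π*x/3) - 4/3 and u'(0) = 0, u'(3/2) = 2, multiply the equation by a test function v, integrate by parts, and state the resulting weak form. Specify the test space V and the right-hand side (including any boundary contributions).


V = H^1(0, 3/2) (v unrestricted at boundary; u is determined up to an additive constant); weak form: ∫_0^3/2 u'v' dx = ∫_0^3/2 (2*cos(10*π*x/3) - 4/3) v dx + 2·v(3/2) for all v ∈ V.

Multiply both sides by a test function v and integrate from 0 to 3/2:
  ∫_0^3/2 −u''(x) v(x) dx = ∫_0^3/2 f(x) v(x) dx.
Integrate the LHS by parts once:
  ∫_0^3/2 −u'' v dx = −[u'(x) v(x)]_0^3/2 + ∫_0^3/2 u'(x) v'(x) dx.
Thus ∫_0^3/2 u'(x) v'(x) dx = ∫_0^3/2 f(x) v(x) dx + [u'(x) v(x)]_0^3/2.
Choose V so that boundary terms are either known or forced to vanish.
u has inhomogeneous Neumann u'(0) = 0, u'(3/2) = 2. [u' v]_0^3/2 = (2)·v(3/2) − (0)·v(0) = 2·v(3/2). Take V = H^1(0, 3/2); boundary term becomes part of RHS.
Weak formulation: find u (satisfying any essential BC) such that ∫_0^3/2 u'(x) v'(x) dx = ∫_0^3/2 f v dx + 2·v(3/2) for all v ∈ V (Neumann data are natural BCs: they enter the RHS as boundary terms).
Substituting f(x) = 2*cos(10*π*x/3) - 4/3, the right-hand side is ∫_0^3/2 (2*cos(10*π*x/3) - 4/3) v dx + 2·v(3/2).
Compatibility check (pure Neumann): taking v ≡ 1 ∈ V gives 0 = ∫_0^3/2 f dx + (2) − (0), i.e. ∫_0^3/2 f dx must equal u'(0) − u'(3/2) = -2. Indeed ∫_0^3/2 (2*cos(10*π*x/3) - 4/3) dx = -2, so the data are compatible. The solution is then unique only up to an additive constant (fix it e.g. by requiring ∫_0^3/2 u dx = 0).


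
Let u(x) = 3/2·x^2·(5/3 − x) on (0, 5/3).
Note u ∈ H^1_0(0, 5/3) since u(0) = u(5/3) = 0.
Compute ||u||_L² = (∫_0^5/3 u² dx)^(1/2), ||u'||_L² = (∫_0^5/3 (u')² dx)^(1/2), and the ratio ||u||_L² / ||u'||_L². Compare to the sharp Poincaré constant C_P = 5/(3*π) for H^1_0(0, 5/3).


||u||_L² / ||u'||_L² = 5*sqrt(14)/42 < C_P = 5/(3*π).

u(x) = 3/2·x^2·(5/3 − x), so u'(x) = x*(10 - 9*x)/2.
u(x) = 3/2·x^2·(5/3 − x) vanishes at x = 0 and x = 5/3, so u ∈ H^1_0(0, 5/3). Differentiate via the product rule and integrate the resulting polynomials term by term.
  ∫_0^5/3 u² dx = ∫_0^5/3 (9*x^6/4 - 15*x^5/2 + 25*x^4/4) dx. Term by term:
    ∫_0^5/3 9*x^6/4 dx = 78125/6804;  ∫_0^5/3 -15*x^5/2 dx = -78125/2916;  ∫_0^5/3 25*x^4/4 dx = 15625/972.
  Sum: 78125/6804 − 78125/2916 + 15625/972 = 15625/20412.
  ∫_0^5/3 (u')² dx = ∫_0^5/3 (81*x^4/4 - 45*x^3 + 25*x^2) dx. Term by term:
    ∫_0^5/3 81*x^4/4 dx = 625/12;  ∫_0^5/3 -45*x^3 dx = -3125/36;  ∫_0^5/3 25*x^2 dx = 3125/81.
  Sum: 625/12 − 3125/36 + 3125/81 = 625/162.
∫_0^5/3 u² dx = 15625/20412, so ||u||_L² = 125*sqrt(7)/378.
∫_0^5/3 (u')² dx = 625/162, so ||u'||_L² = 25*sqrt(2)/18.
Ratio ||u||_L² / ||u'||_L² = 5*sqrt(14)/42.
Sharp Poincaré constant on H^1_0(0, 5/3) is C_P = L/π = 5/(3*π), achieved by sin(3*π/5·x).
A polynomial bump cannot attain the sharp Poincaré constant (only the first sine eigenfunction does), so the ratio is strictly less than C_P, consistent with ||u||_L² ≤ C_P ||u'||_L².


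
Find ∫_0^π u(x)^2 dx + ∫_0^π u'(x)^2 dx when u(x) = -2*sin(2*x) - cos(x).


||u||_{H^1(0,π)}^2 = 32/3 + 11*π

u'(x) = sin(x) - 4*cos(2*x).
Expand u² and (u')² and integrate term by term on (0, π), using: for integers n ≥ 1, ∫_0^π sin²(nx) dx = ∫_0^π cos²(nx) dx = π/2; for n ≠ n', ∫_0^π sin(nx)sin(n'x) dx = ∫_0^π cos(nx)cos(n'x) dx = 0; and by product-to-sum, ∫_0^π sin(nx)cos(n'x) dx = ½∫_0^π [sin((n+n')x) + sin((n−n')x)] dx, which is 0 when n+n' is even and 2n/(n²−n'²) when n+n' is odd (it need not vanish on (0, π)).
  u² squared terms: (-1)²·∫cos(x)² dx = 1·π/2 = π/2;  (-2)²·∫sin(2x)² dx = 4·π/2 = 2*π.
  u² cross terms: 2·(-1)·(-2)·∫cos(x)·sin(2x) dx = 4·(4/3) = 16/3.
  So ∫_0^π u² dx = π/2 + 2*π + 16/3 = 16/3 + 5*π/2.
  (u')² squared terms: (-4)²·∫cos(2x)² dx = 16·π/2 = 8*π;  (1)²·∫sin(x)² dx = 1·π/2 = π/2.
  (u')² cross terms: 2·(-4)·(1)·∫cos(2x)·sin(x) dx = -8·(-2/3) = 16/3.
  So ∫_0^π (u')² dx = 8*π + π/2 + 16/3 = 16/3 + 17*π/2.
||u||_{H^1}^2 = (16/3 + 5*π/2) + (16/3 + 17*π/2) = 32/3 + 11*π.


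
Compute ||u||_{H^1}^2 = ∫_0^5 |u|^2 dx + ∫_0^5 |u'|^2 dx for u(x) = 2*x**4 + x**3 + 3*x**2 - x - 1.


||u||_{H^1}^2 = 38218555/18

The H^1 norm (squared) on an interval (0, L) is
  ||u||_{H^1}^2 = ∫_0^L u(x)^2 dx + ∫_0^L u'(x)^2 dx.
Compute u'(x) = 8*x**3 + 3*x**2 + 6*x - 1.
Then u(x)^2 = 4*x**8 + 4*x**7 + 13*x**6 + 2*x**5 + 3*x**4 - 8*x**3 - 5*x**2 + 2*x + 1 and u'(x)^2 = 64*x**6 + 48*x**5 + 105*x**4 + 20*x**3 + 30*x**2 - 12*x + 1.
Integrate each monomial from 0 to 5 using ∫_0^5 c·x^n dx = c·5^(n+1)/(n+1):
  ∫_0^5 u(x)^2 dx = ∫_0^5 (4*x^8 + 4*x^7 + 13*x^6 + 2*x^5 + 3*x^4 - 8*x^3 - 5*x^2 + 2*x + 1) dx. Term by term:
    ∫_0^5 4*x^8 dx = 7812500/9;  ∫_0^5 4*x^7 dx = 390625/2;  ∫_0^5 13*x^6 dx = 1015625/7;
    ∫_0^5 2*x^5 dx = 15625/3;  ∫_0^5 3*x^4 dx = 1875;  ∫_0^5 -8*x^3 dx = -1250;
    ∫_0^5 -5*x^2 dx = -625/3;  ∫_0^5 2*x dx = 25;  ∫_0^5 1 dx = 5.
  Sum: 7812500/9 + 390625/2 + 1015625/7 + 15625/3 + 1875 − 1250 − 625/3 + 25 + 5 = 152978155/126.
  ∫_0^5 u'(x)^2 dx = ∫_0^5 (64*x^6 + 48*x^5 + 105*x^4 + 20*x^3 + 30*x^2 - 12*x + 1) dx. Term by term:
    ∫_0^5 64*x^6 dx = 5000000/7;  ∫_0^5 48*x^5 dx = 125000;  ∫_0^5 105*x^4 dx = 65625;
    ∫_0^5 20*x^3 dx = 3125;  ∫_0^5 30*x^2 dx = 1250;  ∫_0^5 -12*x dx = -150;
    ∫_0^5 1 dx = 5.
  Sum: 5000000/7 + 125000 + 65625 + 3125 + 1250 − 150 + 5 = 6363985/7.
Adding: ||u||_{H^1}^2 = 152978155/126 + 6363985/7 = 38218555/18.


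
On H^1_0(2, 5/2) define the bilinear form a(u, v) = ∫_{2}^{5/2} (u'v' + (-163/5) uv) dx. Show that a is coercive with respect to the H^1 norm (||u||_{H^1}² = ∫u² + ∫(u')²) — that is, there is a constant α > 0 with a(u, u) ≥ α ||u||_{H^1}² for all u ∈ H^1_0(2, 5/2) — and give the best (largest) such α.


α = (-163 + 20*π^2)/(5*(1 + 4*π^2))

Coercivity of a(·,·) on H^1_0(2, 5/2) means a(u, u) ≥ α ||u||_{H^1}² for every u ∈ H^1_0.
The interval has length L = 1/2, and Poincaré/coercivity depend only on L. Here a(u, u) = ∫(u')² + (-163/5)·∫u².
Here c = -163/5 < 0 with |c| < (π/L)² = 4*π^2, so coercivity still holds. The condition a(u,u) ≥ α||u||_{H^1}² reads (1−α)∫(u')² ≥ (α−c)∫u². Any admissible α is ≤ 1 (rapidly oscillating u have ∫u²/∫(u')² → 0), and α = 1 would force 0 ≥ (1−c)∫u², impossible since c < 1; so 1−α > 0. By the sharp Poincaré inequality on H^1_0 of an interval of length L, ∫(u')² ≥ (π/L)²∫u² with equality for the first sine mode sin(π(x−x₀)/L) (x₀ the left endpoint), so the inequality holds for all u iff (1−α)(π/L)² ≥ α − c, i.e. α ≤ ((π/L)² + c)/((π/L)² + 1) = (1 + c(L/π)²)/(1 + (L/π)²). (Direct route, valid since c ≤ 0: Poincaré gives c∫u² ≥ c(L/π)²∫(u')², so a(u,u) ≥ (1 + c(L/π)²)∫(u')², while ||u||_{H^1}² ≤ (1 + (L/π)²)∫(u')²; dividing yields the same α.) With (π/L)² = 4*π^2 and c = -163/5, the largest admissible constant is α = ((π/L)² + c)/((π/L)² + 1).
Simplifying, α = (-163 + 20*π^2)/(5*(1 + 4*π^2)).


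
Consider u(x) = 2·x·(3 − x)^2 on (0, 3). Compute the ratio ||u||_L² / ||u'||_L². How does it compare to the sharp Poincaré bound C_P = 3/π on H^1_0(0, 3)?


||u||_L² / ||u'||_L² = 3*sqrt(14)/14 < C_P = 3/π.

u(x) = 2·x·(3 − x)^2, so u'(x) = 6*(x - 3)*(x - 1).
u(x) = 2·x·(3 − x)^2 vanishes at x = 0 and x = 3, so u ∈ H^1_0(0, 3). Differentiate via the product rule and integrate the resulting polynomials term by term.
  ∫_0^3 u² dx = ∫_0^3 (4*x^6 - 48*x^5 + 216*x^4 - 432*x^3 + 324*x^2) dx. Term by term:
    ∫_0^3 4*x^6 dx = 8748/7;  ∫_0^3 -48*x^5 dx = -5832;  ∫_0^3 216*x^4 dx = 52488/5;
    ∫_0^3 -432*x^3 dx = -8748;  ∫_0^3 324*x^2 dx = 2916.
  Sum: 8748/7 − 5832 + 52488/5 − 8748 + 2916 = 2916/35.
  ∫_0^3 (u')² dx = ∫_0^3 (36*x^4 - 288*x^3 + 792*x^2 - 864*x + 324) dx. Term by term:
    ∫_0^3 36*x^4 dx = 8748/5;  ∫_0^3 -288*x^3 dx = -5832;  ∫_0^3 792*x^2 dx = 7128;
    ∫_0^3 -864*x dx = -3888;  ∫_0^3 324 dx = 972.
  Sum: 8748/5 − 5832 + 7128 − 3888 + 972 = 648/5.
∫_0^3 u² dx = 2916/35, so ||u||_L² = 54*sqrt(35)/35.
∫_0^3 (u')² dx = 648/5, so ||u'||_L² = 18*sqrt(10)/5.
Ratio ||u||_L² / ||u'||_L² = 3*sqrt(14)/14.
Sharp Poincaré constant on H^1_0(0, 3) is C_P = L/π = 3/π, achieved by sin(π/3·x).
A polynomial bump cannot attain the sharp Poincaré constant (only the first sine eigenfunction does), so the ratio is strictly less than C_P, consistent with ||u||_L² ≤ C_P ||u'||_L².
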